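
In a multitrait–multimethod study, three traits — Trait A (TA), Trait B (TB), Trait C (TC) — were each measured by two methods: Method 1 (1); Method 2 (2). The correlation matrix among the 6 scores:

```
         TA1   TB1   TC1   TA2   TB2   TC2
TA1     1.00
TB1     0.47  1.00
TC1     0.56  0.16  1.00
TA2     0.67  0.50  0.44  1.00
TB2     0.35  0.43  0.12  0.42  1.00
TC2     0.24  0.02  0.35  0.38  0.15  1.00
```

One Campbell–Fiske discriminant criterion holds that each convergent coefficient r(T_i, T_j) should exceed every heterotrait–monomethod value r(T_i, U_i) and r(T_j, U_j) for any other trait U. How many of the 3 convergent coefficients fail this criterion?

2

Convergent coefficients and their comparison sets:
TA (methods 1·2): 0.67 vs {0.47, 0.42, 0.56, 0.38} → pass.
TB (methods 1·2): 0.43 vs {0.47, 0.42, 0.16, 0.15} → fail.
TC (methods 1·2): 0.35 vs {0.56, 0.38, 0.16, 0.15} → fail.
2 of 3 fail.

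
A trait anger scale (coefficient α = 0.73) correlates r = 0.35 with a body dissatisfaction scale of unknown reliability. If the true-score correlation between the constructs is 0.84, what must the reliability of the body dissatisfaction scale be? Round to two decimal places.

0.24

r_true = r_obs / √(r_xx · r_yy) ⇒ 0.84 = 0.35 / √(0.73 · r_yy).
√(0.73 · r_yy) = 0.35 / 0.84 = 0.4167; 0.73 · r_yy = 0.1736; r_yy = 0.1736 / 0.73 ≈ 0.24.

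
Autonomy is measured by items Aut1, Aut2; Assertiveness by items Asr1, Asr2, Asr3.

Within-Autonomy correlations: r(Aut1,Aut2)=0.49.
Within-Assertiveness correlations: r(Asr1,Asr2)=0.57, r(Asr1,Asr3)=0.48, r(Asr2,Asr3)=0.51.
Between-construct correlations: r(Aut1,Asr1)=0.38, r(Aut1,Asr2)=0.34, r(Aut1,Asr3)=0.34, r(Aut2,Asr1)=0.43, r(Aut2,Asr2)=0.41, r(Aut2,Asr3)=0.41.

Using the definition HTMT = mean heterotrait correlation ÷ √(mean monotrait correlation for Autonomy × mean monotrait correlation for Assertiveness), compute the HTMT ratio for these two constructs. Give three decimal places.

Between-construct mean = 2.31/6 = 0.3850.
Mean within-Aut = 0.49/1 = 0.4900; mean within-Asr = 1.56/3 = 0.5200.
Geometric mean = √(0.4900 × 0.5200) = 0.5048.
HTMT = 0.3850 / 0.5048 = 0.763.

0.763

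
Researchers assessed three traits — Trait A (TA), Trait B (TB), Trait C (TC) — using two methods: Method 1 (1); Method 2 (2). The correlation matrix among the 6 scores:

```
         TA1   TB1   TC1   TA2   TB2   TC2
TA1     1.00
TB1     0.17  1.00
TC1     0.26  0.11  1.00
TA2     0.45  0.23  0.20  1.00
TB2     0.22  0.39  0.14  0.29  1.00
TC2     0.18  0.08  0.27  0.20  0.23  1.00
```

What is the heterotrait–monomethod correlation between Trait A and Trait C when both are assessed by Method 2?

0.20

Different traits, same method: r(TA2, TC2) = 0.20.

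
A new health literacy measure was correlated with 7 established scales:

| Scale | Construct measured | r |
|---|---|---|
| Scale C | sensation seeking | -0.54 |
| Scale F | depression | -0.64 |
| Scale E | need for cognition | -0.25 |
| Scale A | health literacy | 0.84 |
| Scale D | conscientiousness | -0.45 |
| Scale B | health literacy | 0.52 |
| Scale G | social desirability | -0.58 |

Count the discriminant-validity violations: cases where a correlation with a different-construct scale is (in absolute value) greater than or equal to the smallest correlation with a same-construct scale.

3

Convergent (same construct = health literacy): Scale A, Scale B.
Smallest convergent = 0.52. Discriminant |r|: 0.54, 0.64, 0.25, 0.45, 0.58; count ≥ 0.52 → 3.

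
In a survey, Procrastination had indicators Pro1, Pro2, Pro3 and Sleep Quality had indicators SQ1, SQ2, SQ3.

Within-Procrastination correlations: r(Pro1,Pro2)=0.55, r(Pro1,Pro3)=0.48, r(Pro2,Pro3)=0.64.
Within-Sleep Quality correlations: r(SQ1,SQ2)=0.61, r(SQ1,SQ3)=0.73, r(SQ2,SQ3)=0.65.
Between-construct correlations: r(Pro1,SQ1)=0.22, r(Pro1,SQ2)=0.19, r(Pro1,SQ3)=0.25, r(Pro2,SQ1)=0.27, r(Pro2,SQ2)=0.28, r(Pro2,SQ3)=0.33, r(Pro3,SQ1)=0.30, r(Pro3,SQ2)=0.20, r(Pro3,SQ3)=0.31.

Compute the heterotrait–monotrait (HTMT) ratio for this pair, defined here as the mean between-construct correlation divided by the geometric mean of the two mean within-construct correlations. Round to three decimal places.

Mean between = 2.35/9 = 0.2611.
Mean within-Pro = 1.67/3 = 0.5567; mean within-SQ = 1.99/3 = 0.6633.
Geometric mean = √(0.5567 × 0.6633) = 0.6077.
HTMT = 0.2611 / 0.6077 = 0.430.

0.430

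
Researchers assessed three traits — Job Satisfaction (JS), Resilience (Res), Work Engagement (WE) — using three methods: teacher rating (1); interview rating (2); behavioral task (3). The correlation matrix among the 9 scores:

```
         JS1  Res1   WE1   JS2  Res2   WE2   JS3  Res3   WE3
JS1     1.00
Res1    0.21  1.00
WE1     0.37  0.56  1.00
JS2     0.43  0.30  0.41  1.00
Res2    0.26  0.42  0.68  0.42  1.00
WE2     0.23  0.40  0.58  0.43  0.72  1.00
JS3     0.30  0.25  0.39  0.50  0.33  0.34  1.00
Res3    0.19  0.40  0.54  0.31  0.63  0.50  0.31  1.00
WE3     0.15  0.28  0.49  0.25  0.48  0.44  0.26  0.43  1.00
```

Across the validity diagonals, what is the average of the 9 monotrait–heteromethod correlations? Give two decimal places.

Convergent values: 0.43, 0.30, 0.50, 0.42, 0.40, 0.63, 0.58, 0.49, 0.44; mean = 4.19/9 = 0.47.

0.47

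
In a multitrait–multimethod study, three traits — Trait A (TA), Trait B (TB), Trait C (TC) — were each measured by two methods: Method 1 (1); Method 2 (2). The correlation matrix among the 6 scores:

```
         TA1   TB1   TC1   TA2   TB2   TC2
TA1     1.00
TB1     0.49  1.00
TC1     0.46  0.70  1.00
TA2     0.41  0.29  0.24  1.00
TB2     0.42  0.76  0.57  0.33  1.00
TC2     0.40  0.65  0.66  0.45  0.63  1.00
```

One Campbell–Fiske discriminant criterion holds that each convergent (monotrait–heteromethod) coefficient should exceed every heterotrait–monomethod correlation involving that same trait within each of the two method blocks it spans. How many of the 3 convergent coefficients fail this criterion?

Checking each validity diagonal entry against its comparison values:
TA (methods 1·2): 0.41 vs {0.49, 0.33, 0.46, 0.45} → fail.
TB (methods 1·2): 0.76 vs {0.49, 0.33, 0.70, 0.63} → pass.
TC (methods 1·2): 0.66 vs {0.46, 0.45, 0.70, 0.63} → fail.
2 of 3 fail.

2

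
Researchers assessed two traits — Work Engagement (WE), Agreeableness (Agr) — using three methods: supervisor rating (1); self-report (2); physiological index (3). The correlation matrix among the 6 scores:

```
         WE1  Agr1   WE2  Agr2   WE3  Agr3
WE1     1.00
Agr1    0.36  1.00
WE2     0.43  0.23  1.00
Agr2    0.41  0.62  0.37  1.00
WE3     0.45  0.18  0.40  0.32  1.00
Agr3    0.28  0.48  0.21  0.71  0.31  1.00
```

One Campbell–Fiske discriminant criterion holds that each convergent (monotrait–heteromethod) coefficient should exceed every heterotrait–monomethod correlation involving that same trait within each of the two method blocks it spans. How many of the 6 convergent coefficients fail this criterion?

Checking each validity diagonal entry against its comparison values:
WE (methods 1·2): 0.43 vs {0.36, 0.37} → pass.
WE (methods 1·3): 0.45 vs {0.36, 0.31} → pass.
WE (methods 2·3): 0.40 vs {0.37, 0.31} → pass.
Agr (methods 1·2): 0.62 vs {0.36, 0.37} → pass.
Agr (methods 1·3): 0.48 vs {0.36, 0.31} → pass.
Agr (methods 2·3): 0.71 vs {0.37, 0.31} → pass.
0 of 6 fail.

0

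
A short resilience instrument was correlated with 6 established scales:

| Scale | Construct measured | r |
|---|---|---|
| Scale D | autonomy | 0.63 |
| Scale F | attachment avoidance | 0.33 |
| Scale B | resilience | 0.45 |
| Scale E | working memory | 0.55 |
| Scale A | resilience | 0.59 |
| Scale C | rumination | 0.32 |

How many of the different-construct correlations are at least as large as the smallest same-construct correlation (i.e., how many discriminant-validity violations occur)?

Convergent (same construct = resilience): Scale B, Scale A.
Smallest convergent = 0.45. Discriminant values: 0.63, 0.33, 0.55, 0.32; count ≥ 0.45 → 2.

2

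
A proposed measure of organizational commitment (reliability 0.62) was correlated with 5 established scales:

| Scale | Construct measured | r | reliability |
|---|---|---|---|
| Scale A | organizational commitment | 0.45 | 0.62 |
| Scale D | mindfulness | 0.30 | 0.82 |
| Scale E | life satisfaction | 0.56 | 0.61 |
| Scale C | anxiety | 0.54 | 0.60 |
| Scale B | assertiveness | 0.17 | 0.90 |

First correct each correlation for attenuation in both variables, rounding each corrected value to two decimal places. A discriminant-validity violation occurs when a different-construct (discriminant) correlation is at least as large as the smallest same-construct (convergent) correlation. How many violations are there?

Disattenuated r (r / √(r_scale · r_new)):
  Scale A (conv): 0.45 / √(0.62·0.62) = 0.73
  Scale D (disc): 0.30 / √(0.82·0.62) = 0.42
  Scale E (disc): 0.56 / √(0.61·0.62) = 0.91
  Scale C (disc): 0.54 / √(0.60·0.62) = 0.89
  Scale B (disc): 0.17 / √(0.90·0.62) = 0.23
Smallest convergent = 0.73. Discriminant values: 0.42, 0.91, 0.89, 0.23; count ≥ 0.73 → 2.

2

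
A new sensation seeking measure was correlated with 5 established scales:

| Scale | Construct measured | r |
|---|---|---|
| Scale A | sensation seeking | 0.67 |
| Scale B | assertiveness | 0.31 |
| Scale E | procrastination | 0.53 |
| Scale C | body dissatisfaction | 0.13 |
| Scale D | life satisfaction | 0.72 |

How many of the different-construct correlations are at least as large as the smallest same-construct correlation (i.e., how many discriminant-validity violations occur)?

1

Convergent (same construct = sensation seeking): Scale A.
Smallest convergent = 0.67. Discriminant values: 0.31, 0.53, 0.13, 0.72; count ≥ 0.67 → 1.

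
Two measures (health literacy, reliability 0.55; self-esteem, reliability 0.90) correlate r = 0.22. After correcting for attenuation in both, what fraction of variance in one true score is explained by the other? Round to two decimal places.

0.10

Disattenuated r = 0.22 / √(0.55 × 0.90) = 0.22 / 0.7036 = 0.3127.
Shared true-score variance = 0.3127² = 0.0978 ≈ 0.10.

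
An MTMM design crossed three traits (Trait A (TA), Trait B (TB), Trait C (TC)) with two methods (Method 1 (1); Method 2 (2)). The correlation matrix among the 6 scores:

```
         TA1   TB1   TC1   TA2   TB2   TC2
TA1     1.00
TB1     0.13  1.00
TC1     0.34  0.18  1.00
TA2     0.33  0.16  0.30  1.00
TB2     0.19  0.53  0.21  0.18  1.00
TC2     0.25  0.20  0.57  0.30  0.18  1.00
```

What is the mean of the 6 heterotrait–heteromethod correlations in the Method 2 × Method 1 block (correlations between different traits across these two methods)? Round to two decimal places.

HTHM values (method 2 × method 1): 0.16, 0.30, 0.19, 0.21, 0.25, 0.20; mean = 1.31/6 = 0.22.

0.22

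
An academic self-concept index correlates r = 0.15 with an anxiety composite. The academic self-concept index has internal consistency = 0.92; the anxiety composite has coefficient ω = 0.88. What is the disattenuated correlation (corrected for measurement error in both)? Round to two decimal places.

0.17

r_true = r_obs / √(r_xx · r_yy) = 0.15 / √(0.92 × 0.88) = 0.15 / √0.8096 = 0.15 / 0.8998 ≈ 0.17.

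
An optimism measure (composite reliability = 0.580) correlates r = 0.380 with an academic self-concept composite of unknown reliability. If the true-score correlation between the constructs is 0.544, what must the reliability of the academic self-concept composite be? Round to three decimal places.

0.841

r_true = r_obs / √(r_xx · r_yy) ⇒ 0.544 = 0.380 / √(0.580 · r_yy).
√(0.580 · r_yy) = 0.380 / 0.544 = 0.6985; 0.580 · r_yy = 0.4879; r_yy = 0.4879 / 0.580 ≈ 0.841.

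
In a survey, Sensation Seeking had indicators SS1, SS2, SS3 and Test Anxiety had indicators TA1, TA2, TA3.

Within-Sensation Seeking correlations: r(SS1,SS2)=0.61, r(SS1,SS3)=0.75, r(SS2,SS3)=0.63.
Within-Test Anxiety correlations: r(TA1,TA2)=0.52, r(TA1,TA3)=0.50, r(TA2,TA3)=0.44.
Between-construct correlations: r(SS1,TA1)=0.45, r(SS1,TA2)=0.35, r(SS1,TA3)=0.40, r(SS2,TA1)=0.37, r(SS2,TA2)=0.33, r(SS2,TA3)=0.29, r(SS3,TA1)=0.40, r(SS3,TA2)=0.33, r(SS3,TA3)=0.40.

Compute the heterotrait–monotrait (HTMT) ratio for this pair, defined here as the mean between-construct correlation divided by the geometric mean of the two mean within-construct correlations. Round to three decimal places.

Mean between = 3.32/9 = 0.3689.
Mean within-SS = 1.99/3 = 0.6633; mean within-TA = 1.46/3 = 0.4867.
Geometric mean = √(0.6633 × 0.4867) = 0.5682.
HTMT = 0.3689 / 0.5682 = 0.649.

0.649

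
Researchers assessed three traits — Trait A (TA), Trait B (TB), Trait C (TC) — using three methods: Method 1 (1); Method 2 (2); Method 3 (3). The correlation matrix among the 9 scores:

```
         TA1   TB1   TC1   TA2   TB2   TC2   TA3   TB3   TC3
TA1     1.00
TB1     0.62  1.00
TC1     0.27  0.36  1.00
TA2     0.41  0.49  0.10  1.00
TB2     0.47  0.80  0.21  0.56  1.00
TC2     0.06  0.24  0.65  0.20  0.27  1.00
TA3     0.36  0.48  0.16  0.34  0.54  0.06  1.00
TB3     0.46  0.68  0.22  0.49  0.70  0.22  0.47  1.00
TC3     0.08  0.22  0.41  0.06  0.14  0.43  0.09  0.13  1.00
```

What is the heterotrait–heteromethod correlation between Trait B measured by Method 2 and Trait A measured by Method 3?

0.54

Different traits and methods: r(TB2, TA3) = 0.54.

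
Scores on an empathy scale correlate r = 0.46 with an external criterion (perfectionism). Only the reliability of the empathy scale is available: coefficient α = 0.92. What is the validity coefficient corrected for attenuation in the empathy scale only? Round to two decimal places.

Single correction: r_c = r_obs / √r_xx = 0.46 / √0.92 = 0.46 / 0.9592 ≈ 0.48.

0.48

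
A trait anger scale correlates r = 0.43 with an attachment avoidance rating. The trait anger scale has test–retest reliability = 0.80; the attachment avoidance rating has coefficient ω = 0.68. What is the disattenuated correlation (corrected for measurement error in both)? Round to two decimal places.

0.58

r_true = r_obs / √(r_xx · r_yy) = 0.43 / √(0.80 × 0.68) = 0.43 / √0.5440 = 0.43 / 0.7376 ≈ 0.58.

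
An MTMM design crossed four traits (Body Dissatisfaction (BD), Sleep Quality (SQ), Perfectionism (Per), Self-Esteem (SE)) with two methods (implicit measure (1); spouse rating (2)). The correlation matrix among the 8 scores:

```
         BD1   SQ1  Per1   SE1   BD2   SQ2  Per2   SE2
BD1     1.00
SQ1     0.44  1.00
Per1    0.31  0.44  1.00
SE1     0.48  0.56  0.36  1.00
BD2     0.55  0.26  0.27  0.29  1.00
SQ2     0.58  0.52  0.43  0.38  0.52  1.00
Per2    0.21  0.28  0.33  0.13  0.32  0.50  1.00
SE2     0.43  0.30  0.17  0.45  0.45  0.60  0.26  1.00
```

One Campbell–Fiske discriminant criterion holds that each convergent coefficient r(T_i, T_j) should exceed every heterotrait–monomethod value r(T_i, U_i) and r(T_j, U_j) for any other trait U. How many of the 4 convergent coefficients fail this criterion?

Each convergent coefficient versus the relevant comparison correlations:
BD (methods 1·2): 0.55 vs {0.44, 0.52, 0.31, 0.32, 0.48, 0.45} → pass.
SQ (methods 1·2): 0.52 vs {0.44, 0.52, 0.44, 0.50, 0.56, 0.60} → fail.
Per (methods 1·2): 0.33 vs {0.31, 0.32, 0.44, 0.50, 0.36, 0.26} → fail.
SE (methods 1·2): 0.45 vs {0.48, 0.45, 0.56, 0.60, 0.36, 0.26} → fail.
3 of 4 fail.

3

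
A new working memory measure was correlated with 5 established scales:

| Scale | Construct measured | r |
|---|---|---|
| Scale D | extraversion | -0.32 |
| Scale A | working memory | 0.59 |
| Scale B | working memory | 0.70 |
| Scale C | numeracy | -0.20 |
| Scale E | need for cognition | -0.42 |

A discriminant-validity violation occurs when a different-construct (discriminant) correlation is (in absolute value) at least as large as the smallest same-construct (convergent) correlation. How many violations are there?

0

Convergent (same construct = working memory): Scale A, Scale B.
Smallest convergent = 0.59. Discriminant |r|: 0.32, 0.20, 0.42; count ≥ 0.59 → 0.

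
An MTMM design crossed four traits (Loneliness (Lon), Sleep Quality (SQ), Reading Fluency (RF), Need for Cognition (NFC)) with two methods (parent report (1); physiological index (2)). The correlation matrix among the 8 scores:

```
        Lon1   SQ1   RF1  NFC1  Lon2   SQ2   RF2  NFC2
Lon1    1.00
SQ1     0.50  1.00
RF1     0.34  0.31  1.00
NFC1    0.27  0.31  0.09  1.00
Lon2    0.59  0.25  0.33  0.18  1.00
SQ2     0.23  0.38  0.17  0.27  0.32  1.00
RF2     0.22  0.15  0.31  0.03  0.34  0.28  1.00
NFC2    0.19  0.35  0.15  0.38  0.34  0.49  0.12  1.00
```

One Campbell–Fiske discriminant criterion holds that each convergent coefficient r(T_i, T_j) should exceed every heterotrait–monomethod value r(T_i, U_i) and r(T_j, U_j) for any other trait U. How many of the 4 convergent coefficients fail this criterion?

Each convergent coefficient versus the relevant comparison correlations:
Lon (methods 1·2): 0.59 vs {0.50, 0.32, 0.34, 0.34, 0.27, 0.34} → pass.
SQ (methods 1·2): 0.38 vs {0.50, 0.32, 0.31, 0.28, 0.31, 0.49} → fail.
RF (methods 1·2): 0.31 vs {0.34, 0.34, 0.31, 0.28, 0.09, 0.12} → fail.
NFC (methods 1·2): 0.38 vs {0.27, 0.34, 0.31, 0.49, 0.09, 0.12} → fail.
3 of 4 fail.

3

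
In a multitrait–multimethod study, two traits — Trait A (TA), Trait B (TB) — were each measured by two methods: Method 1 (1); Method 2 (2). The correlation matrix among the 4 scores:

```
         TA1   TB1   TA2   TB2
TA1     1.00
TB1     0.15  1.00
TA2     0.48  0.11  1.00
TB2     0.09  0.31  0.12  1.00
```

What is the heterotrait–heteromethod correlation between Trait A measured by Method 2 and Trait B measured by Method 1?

Different traits and methods: r(TA2, TB1) = 0.11.

0.11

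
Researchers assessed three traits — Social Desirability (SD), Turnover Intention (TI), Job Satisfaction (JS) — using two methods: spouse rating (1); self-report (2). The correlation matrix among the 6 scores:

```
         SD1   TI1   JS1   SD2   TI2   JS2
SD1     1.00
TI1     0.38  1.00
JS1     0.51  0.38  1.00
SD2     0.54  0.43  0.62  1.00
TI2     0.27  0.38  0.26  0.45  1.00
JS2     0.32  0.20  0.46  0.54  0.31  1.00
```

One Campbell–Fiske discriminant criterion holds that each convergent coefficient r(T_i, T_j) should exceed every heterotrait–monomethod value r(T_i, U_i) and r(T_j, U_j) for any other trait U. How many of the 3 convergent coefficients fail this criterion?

Convergent coefficients and their comparison sets:
SD (methods 1·2): 0.54 vs {0.38, 0.45, 0.51, 0.54} → fail.
TI (methods 1·2): 0.38 vs {0.38, 0.45, 0.38, 0.31} → fail.
JS (methods 1·2): 0.46 vs {0.51, 0.54, 0.38, 0.31} → fail.
3 of 3 fail.

3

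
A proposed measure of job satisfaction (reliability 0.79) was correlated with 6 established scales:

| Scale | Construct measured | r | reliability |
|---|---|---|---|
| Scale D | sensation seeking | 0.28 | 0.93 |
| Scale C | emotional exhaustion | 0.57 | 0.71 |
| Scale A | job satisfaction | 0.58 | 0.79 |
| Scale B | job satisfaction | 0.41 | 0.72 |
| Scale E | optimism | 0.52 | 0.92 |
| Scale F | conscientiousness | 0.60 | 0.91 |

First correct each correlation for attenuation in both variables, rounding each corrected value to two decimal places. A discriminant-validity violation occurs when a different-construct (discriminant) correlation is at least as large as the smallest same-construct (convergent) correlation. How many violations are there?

Disattenuated r (r / √(r_scale · r_new)):
  Scale D (disc): 0.28 / √(0.93·0.79) = 0.33
  Scale C (disc): 0.57 / √(0.71·0.79) = 0.76
  Scale A (conv): 0.58 / √(0.79·0.79) = 0.73
  Scale B (conv): 0.41 / √(0.72·0.79) = 0.54
  Scale E (disc): 0.52 / √(0.92·0.79) = 0.61
  Scale F (disc): 0.60 / √(0.91·0.79) = 0.71
Smallest convergent = 0.54. Discriminant values: 0.33, 0.76, 0.61, 0.71; count ≥ 0.54 → 3.

3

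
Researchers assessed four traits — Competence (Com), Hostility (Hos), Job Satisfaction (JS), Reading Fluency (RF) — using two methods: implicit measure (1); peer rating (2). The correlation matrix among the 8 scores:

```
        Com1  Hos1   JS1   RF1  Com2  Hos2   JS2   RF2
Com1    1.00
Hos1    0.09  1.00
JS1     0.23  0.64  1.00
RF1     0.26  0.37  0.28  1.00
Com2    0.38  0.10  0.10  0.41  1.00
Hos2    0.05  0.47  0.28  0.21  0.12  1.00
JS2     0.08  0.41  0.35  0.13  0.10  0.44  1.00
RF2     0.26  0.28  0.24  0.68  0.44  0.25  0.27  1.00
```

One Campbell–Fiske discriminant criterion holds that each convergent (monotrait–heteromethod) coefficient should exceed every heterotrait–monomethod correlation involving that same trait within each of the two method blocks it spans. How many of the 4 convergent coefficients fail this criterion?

3

Convergent coefficients and their comparison sets:
Com (methods 1·2): 0.38 vs {0.09, 0.12, 0.23, 0.10, 0.26, 0.44} → fail.
Hos (methods 1·2): 0.47 vs {0.09, 0.12, 0.64, 0.44, 0.37, 0.25} → fail.
JS (methods 1·2): 0.35 vs {0.23, 0.10, 0.64, 0.44, 0.28, 0.27} → fail.
RF (methods 1·2): 0.68 vs {0.26, 0.44, 0.37, 0.25, 0.28, 0.27} → pass.
3 of 4 fail.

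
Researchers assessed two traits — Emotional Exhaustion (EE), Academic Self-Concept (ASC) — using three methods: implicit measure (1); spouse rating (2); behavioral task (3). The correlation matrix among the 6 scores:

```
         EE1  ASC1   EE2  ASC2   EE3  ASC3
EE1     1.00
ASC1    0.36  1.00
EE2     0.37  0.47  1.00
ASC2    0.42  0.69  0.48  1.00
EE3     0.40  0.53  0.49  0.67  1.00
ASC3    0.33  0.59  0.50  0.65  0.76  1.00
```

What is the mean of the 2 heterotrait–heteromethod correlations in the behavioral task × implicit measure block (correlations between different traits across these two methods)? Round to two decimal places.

0.43

HTHM values (method 3 × method 1): 0.53, 0.33; mean = 0.86/2 = 0.43.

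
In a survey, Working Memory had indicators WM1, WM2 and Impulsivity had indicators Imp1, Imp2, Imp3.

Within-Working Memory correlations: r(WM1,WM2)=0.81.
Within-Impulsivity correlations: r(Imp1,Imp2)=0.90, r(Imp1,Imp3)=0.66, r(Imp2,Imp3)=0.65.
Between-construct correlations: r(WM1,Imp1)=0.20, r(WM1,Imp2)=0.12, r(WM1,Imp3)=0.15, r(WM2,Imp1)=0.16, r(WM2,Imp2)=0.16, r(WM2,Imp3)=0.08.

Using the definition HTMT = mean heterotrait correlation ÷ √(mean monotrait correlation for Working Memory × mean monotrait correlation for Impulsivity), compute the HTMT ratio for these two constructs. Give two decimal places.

Between-construct mean = 0.87/6 = 0.1450.
Mean within-WM = 0.81/1 = 0.8100; mean within-Imp = 2.21/3 = 0.7367.
Geometric mean = √(0.8100 × 0.7367) = 0.7725.
HTMT = 0.1450 / 0.7725 = 0.19.

0.19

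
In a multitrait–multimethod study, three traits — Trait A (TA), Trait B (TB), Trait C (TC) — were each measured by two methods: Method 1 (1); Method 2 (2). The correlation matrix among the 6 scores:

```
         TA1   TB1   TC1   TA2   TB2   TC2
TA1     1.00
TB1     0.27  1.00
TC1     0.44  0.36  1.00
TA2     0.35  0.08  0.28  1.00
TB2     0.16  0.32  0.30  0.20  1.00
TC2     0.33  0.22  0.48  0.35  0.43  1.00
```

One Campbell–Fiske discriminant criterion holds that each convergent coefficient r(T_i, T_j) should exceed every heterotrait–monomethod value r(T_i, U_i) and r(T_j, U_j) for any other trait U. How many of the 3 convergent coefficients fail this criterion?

2

Convergent coefficients and their comparison sets:
TA (methods 1·2): 0.35 vs {0.27, 0.20, 0.44, 0.35} → fail.
TB (methods 1·2): 0.32 vs {0.27, 0.20, 0.36, 0.43} → fail.
TC (methods 1·2): 0.48 vs {0.44, 0.35, 0.36, 0.43} → pass.
2 of 3 fail.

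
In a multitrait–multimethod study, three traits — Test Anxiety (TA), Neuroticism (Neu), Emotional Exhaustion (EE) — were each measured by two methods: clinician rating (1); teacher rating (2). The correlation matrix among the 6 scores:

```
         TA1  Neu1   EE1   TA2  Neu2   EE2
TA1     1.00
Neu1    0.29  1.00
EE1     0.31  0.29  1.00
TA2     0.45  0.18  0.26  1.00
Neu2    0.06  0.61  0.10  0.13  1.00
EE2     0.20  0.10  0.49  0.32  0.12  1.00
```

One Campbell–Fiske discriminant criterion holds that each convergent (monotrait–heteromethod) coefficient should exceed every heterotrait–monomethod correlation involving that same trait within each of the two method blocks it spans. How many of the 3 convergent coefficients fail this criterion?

Each convergent coefficient versus the relevant comparison correlations:
TA (methods 1·2): 0.45 vs {0.29, 0.13, 0.31, 0.32} → pass.
Neu (methods 1·2): 0.61 vs {0.29, 0.13, 0.29, 0.12} → pass.
EE (methods 1·2): 0.49 vs {0.31, 0.32, 0.29, 0.12} → pass.
0 of 3 fail.

0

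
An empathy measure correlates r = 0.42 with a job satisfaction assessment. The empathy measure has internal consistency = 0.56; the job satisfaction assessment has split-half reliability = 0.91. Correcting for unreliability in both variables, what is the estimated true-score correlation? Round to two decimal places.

r_true = r_obs / √(r_xx · r_yy) = 0.42 / √(0.56 × 0.91) = 0.42 / √0.5096 = 0.42 / 0.7139 ≈ 0.59.

0.59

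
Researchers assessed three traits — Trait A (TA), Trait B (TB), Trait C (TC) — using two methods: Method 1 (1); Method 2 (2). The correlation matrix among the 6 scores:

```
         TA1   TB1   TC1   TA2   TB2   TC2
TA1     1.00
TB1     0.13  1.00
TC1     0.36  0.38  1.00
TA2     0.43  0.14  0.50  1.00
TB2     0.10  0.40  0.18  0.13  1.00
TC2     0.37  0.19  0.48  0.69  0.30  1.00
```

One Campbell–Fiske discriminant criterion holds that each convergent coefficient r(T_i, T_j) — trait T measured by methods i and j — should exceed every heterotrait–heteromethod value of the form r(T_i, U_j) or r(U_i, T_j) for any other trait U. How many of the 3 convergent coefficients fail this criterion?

Convergent coefficients and their comparison sets:
TA (methods 1·2): 0.43 vs {0.10, 0.14, 0.37, 0.50} → fail.
TB (methods 1·2): 0.40 vs {0.14, 0.10, 0.19, 0.18} → pass.
TC (methods 1·2): 0.48 vs {0.50, 0.37, 0.18, 0.19} → fail.
2 of 3 fail.

2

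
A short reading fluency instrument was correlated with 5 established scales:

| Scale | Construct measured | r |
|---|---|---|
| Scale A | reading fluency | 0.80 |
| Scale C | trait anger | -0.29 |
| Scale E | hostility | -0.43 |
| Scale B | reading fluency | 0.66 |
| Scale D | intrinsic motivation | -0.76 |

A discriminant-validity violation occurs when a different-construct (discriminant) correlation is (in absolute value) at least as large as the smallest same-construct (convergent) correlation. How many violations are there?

1

Convergent (same construct = reading fluency): Scale A, Scale B.
Smallest convergent = 0.66. Discriminant |r|: 0.29, 0.43, 0.76; count ≥ 0.66 → 1.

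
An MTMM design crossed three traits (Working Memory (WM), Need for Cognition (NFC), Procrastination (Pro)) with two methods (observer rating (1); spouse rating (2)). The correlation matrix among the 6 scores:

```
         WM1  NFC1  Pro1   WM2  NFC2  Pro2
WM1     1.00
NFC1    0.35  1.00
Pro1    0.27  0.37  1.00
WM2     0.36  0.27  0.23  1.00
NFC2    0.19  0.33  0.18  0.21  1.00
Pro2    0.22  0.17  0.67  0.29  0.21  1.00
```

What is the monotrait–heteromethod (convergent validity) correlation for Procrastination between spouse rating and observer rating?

0.67

Same trait (Pro), different methods: r(Pro2, Pro1) = 0.67.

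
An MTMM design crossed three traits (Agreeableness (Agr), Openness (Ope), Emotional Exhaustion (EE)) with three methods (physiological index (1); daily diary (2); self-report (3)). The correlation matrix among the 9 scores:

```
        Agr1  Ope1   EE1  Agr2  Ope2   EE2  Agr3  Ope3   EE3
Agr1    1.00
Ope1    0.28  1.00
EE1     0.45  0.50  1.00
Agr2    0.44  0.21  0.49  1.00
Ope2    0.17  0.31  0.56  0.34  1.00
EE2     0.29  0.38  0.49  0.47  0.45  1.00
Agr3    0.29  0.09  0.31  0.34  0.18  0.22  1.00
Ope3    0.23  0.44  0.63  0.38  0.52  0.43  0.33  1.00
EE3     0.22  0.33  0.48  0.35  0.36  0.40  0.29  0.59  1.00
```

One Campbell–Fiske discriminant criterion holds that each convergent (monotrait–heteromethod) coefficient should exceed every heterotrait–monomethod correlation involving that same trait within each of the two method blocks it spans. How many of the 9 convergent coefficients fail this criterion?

9

Convergent coefficients and their comparison sets:
Agr (methods 1·2): 0.44 vs {0.28, 0.34, 0.45, 0.47} → fail.
Agr (methods 1·3): 0.29 vs {0.28, 0.33, 0.45, 0.29} → fail.
Agr (methods 2·3): 0.34 vs {0.34, 0.33, 0.47, 0.29} → fail.
Ope (methods 1·2): 0.31 vs {0.28, 0.34, 0.50, 0.45} → fail.
Ope (methods 1·3): 0.44 vs {0.28, 0.33, 0.50, 0.59} → fail.
Ope (methods 2·3): 0.52 vs {0.34, 0.33, 0.45, 0.59} → fail.
EE (methods 1·2): 0.49 vs {0.45, 0.47, 0.50, 0.45} → fail.
EE (methods 1·3): 0.48 vs {0.45, 0.29, 0.50, 0.59} → fail.
EE (methods 2·3): 0.40 vs {0.47, 0.29, 0.45, 0.59} → fail.
9 of 9 fail.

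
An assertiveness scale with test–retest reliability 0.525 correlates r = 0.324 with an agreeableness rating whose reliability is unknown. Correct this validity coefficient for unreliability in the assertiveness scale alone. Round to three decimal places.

Single correction: r_c = r_obs / √r_xx = 0.324 / √0.525 = 0.324 / 0.7246 ≈ 0.447.

0.447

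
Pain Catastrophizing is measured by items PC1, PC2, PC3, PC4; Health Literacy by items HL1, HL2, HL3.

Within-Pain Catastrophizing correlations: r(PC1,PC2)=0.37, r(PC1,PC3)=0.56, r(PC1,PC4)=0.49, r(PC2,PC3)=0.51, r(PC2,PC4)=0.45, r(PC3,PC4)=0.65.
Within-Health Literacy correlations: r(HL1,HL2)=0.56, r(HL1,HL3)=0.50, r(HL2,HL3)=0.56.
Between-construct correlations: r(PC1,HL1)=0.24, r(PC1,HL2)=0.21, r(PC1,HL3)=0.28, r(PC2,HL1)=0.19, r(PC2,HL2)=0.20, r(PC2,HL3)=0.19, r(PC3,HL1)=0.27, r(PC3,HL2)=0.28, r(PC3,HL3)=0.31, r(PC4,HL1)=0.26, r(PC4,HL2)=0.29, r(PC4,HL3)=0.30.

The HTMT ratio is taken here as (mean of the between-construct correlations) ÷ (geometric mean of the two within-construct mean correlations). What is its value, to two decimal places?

0.48

Mean between = 3.02/12 = 0.2517.
Mean within-PC = 3.03/6 = 0.5050; mean within-HL = 1.62/3 = 0.5400.
Geometric mean = √(0.5050 × 0.5400) = 0.5222.
HTMT = 0.2517 / 0.5222 = 0.48.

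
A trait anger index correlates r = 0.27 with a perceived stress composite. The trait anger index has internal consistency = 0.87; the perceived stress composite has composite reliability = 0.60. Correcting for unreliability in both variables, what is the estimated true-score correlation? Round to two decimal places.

0.37

r_true = r_obs / √(r_xx · r_yy) = 0.27 / √(0.87 × 0.60) = 0.27 / √0.5220 = 0.27 / 0.7225 ≈ 0.37.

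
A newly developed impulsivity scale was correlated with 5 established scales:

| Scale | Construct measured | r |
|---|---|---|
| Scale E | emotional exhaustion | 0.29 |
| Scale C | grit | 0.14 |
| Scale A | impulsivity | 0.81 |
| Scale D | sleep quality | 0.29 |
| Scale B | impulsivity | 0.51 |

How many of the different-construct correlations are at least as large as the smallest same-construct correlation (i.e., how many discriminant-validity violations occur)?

Convergent (same construct = impulsivity): Scale A, Scale B.
Smallest convergent = 0.51. Discriminant values: 0.29, 0.14, 0.29; count ≥ 0.51 → 0.

0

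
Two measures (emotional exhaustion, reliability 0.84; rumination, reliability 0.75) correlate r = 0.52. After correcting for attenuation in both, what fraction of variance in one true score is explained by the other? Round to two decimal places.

0.43

Disattenuated r = 0.52 / √(0.84 × 0.75) = 0.52 / 0.7937 = 0.6552.
Shared true-score variance = 0.6552² = 0.4293 ≈ 0.43.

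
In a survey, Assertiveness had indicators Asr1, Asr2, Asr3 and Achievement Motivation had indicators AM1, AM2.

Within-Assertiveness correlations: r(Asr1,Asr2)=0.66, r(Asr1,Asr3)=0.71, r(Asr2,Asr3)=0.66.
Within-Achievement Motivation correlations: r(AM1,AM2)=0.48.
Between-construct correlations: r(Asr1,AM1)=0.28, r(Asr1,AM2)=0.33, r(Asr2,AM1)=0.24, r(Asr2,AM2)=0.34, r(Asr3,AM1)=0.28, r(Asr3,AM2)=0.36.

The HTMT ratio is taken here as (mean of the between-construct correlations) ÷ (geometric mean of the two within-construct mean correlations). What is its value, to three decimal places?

Between-construct mean = 1.83/6 = 0.3050.
Mean within-Asr = 2.03/3 = 0.6767; mean within-AM = 0.48/1 = 0.4800.
Geometric mean = √(0.6767 × 0.4800) = 0.5699.
HTMT = 0.3050 / 0.5699 = 0.535.

0.535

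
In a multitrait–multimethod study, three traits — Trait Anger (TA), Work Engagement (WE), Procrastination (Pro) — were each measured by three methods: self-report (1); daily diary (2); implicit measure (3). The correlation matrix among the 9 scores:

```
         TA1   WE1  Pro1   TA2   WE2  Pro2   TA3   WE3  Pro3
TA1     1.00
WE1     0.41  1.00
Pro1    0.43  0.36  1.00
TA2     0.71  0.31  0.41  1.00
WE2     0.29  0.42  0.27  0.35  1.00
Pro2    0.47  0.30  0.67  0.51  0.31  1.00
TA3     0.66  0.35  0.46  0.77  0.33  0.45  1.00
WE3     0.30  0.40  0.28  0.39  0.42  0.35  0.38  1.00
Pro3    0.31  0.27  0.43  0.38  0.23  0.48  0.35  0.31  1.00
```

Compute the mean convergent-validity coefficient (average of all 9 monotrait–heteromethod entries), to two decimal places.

Convergent values: 0.71, 0.66, 0.77, 0.42, 0.40, 0.42, 0.67, 0.43, 0.48; mean = 4.96/9 = 0.55.

0.55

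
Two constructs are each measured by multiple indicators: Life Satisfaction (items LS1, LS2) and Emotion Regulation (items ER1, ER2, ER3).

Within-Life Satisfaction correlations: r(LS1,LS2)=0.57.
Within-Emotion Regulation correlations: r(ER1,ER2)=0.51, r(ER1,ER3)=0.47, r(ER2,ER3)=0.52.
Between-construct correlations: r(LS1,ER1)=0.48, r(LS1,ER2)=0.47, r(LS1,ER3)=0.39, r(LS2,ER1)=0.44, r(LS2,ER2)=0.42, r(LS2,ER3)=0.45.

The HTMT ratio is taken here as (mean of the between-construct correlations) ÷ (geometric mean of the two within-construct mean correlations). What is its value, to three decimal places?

0.827

Mean heterotrait r = 2.65/6 = 0.4417.
Mean within-LS = 0.57/1 = 0.5700; mean within-ER = 1.50/3 = 0.5000.
Geometric mean = √(0.5700 × 0.5000) = 0.5339.
HTMT = 0.4417 / 0.5339 = 0.827.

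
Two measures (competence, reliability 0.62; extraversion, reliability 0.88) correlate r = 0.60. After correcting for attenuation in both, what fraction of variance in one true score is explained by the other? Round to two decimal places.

0.66

Disattenuated r = 0.60 / √(0.62 × 0.88) = 0.60 / 0.7386 = 0.8123.
Shared true-score variance = 0.8123² = 0.6598 ≈ 0.66.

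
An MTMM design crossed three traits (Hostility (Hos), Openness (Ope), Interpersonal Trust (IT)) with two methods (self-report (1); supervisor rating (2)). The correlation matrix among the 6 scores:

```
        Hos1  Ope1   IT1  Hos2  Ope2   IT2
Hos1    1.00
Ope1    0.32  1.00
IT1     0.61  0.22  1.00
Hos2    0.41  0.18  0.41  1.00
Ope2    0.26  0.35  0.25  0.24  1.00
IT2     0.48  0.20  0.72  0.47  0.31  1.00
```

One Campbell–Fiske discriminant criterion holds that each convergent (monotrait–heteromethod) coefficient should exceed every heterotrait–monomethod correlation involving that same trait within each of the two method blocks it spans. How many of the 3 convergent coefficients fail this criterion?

1

Checking each validity diagonal entry against its comparison values:
Hos (methods 1·2): 0.41 vs {0.32, 0.24, 0.61, 0.47} → fail.
Ope (methods 1·2): 0.35 vs {0.32, 0.24, 0.22, 0.31} → pass.
IT (methods 1·2): 0.72 vs {0.61, 0.47, 0.22, 0.31} → pass.
1 of 3 fail.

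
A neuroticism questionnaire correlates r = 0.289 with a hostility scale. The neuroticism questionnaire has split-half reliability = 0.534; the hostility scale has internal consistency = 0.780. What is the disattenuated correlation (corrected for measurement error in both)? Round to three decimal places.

r_true = r_obs / √(r_xx · r_yy) = 0.289 / √(0.534 × 0.780) = 0.289 / √0.416520 = 0.289 / 0.6454 ≈ 0.448.

0.448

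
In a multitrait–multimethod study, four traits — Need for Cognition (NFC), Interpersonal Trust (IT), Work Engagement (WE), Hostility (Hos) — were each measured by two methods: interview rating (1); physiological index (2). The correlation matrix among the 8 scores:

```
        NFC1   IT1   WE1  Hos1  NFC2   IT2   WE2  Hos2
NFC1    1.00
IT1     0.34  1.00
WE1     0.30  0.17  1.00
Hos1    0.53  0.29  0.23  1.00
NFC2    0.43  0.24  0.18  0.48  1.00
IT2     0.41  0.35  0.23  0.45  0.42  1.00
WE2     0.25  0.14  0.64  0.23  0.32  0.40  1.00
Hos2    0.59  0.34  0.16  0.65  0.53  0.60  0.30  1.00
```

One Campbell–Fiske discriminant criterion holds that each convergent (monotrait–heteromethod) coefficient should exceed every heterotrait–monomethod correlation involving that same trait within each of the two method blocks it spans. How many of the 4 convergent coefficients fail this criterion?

Each convergent coefficient versus the relevant comparison correlations:
NFC (methods 1·2): 0.43 vs {0.34, 0.42, 0.30, 0.32, 0.53, 0.53} → fail.
IT (methods 1·2): 0.35 vs {0.34, 0.42, 0.17, 0.40, 0.29, 0.60} → fail.
WE (methods 1·2): 0.64 vs {0.30, 0.32, 0.17, 0.40, 0.23, 0.30} → pass.
Hos (methods 1·2): 0.65 vs {0.53, 0.53, 0.29, 0.60, 0.23, 0.30} → pass.
2 of 4 fail.

2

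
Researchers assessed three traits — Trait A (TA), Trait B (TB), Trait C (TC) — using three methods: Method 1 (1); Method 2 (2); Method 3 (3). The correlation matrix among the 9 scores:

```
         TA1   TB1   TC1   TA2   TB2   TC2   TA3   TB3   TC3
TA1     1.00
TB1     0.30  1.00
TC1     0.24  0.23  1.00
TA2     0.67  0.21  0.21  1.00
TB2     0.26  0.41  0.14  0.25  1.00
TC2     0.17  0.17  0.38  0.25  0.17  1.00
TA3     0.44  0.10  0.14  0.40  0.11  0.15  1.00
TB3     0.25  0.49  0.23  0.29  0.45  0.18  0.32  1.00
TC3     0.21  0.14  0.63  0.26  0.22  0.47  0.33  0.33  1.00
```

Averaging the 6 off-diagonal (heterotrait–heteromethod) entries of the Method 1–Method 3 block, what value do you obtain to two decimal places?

0.18

HTHM values (method 1 × method 3): 0.25, 0.21, 0.10, 0.14, 0.14, 0.23; mean = 1.07/6 = 0.18.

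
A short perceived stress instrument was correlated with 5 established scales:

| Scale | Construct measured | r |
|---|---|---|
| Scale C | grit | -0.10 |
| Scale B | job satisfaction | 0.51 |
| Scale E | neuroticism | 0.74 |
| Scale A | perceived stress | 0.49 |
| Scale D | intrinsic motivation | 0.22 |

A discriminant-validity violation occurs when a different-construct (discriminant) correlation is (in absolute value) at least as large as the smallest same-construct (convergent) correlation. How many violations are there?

2

Convergent (same construct = perceived stress): Scale A.
Smallest convergent = 0.49. Discriminant |r|: 0.10, 0.51, 0.74, 0.22; count ≥ 0.49 → 2.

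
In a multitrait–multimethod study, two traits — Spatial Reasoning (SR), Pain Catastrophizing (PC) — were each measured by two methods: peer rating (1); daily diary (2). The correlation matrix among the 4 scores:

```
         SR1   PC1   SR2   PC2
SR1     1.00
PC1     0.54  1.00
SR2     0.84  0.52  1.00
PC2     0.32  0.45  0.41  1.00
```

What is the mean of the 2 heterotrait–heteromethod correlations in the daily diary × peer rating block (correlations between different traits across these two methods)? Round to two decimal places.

0.42

HTHM values (method 2 × method 1): 0.52, 0.32; mean = 0.84/2 = 0.42.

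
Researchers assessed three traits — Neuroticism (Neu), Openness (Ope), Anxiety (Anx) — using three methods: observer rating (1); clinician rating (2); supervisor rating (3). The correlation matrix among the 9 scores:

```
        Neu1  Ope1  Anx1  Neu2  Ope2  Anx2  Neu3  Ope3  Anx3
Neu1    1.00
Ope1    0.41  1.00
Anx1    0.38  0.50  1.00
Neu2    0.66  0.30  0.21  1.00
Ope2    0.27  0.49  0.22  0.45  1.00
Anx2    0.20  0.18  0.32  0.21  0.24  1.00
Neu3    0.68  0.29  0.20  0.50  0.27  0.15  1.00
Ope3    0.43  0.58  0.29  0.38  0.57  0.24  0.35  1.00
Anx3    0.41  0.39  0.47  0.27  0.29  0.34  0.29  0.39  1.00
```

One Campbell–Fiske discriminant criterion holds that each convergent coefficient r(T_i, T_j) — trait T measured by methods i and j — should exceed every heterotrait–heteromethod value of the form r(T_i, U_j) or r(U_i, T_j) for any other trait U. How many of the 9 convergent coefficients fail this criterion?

Each convergent coefficient versus the relevant comparison correlations:
Neu (methods 1·2): 0.66 vs {0.27, 0.30, 0.20, 0.21} → pass.
Neu (methods 1·3): 0.68 vs {0.43, 0.29, 0.41, 0.20} → pass.
Neu (methods 2·3): 0.50 vs {0.38, 0.27, 0.27, 0.15} → pass.
Ope (methods 1·2): 0.49 vs {0.30, 0.27, 0.18, 0.22} → pass.
Ope (methods 1·3): 0.58 vs {0.29, 0.43, 0.39, 0.29} → pass.
Ope (methods 2·3): 0.57 vs {0.27, 0.38, 0.29, 0.24} → pass.
Anx (methods 1·2): 0.32 vs {0.21, 0.20, 0.22, 0.18} → pass.
Anx (methods 1·3): 0.47 vs {0.20, 0.41, 0.29, 0.39} → pass.
Anx (methods 2·3): 0.34 vs {0.15, 0.27, 0.24, 0.29} → pass.
0 of 9 fail.

0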